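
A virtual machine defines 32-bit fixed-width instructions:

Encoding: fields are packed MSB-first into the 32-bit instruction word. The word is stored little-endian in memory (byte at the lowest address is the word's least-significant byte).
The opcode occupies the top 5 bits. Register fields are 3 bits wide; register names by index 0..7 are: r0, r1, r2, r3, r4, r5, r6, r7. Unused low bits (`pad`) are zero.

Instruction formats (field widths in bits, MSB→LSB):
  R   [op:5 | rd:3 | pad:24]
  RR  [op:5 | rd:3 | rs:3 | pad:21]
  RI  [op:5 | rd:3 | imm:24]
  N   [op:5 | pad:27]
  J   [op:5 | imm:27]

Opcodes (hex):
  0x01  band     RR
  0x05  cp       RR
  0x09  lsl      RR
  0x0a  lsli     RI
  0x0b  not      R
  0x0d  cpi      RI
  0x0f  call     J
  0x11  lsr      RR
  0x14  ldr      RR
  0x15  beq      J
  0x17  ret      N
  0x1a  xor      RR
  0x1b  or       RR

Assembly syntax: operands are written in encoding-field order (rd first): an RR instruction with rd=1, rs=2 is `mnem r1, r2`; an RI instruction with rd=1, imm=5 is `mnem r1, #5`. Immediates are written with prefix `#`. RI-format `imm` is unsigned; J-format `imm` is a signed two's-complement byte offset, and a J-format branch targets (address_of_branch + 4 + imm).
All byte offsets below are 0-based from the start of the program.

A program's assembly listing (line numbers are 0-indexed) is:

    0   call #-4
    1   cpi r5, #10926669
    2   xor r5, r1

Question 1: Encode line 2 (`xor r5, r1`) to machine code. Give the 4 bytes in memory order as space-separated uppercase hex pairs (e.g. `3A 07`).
2. xor fields op=0x1a:5|rd=5:3|rs=1:3|pad=0:21 → word d5200000h → 00 00 20 d5

00 00 20 D5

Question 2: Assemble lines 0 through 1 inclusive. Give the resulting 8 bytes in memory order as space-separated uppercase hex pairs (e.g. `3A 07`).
FC FF FF 7F 4D BA A6 6D

line 0 (call): pack op=0xf:5|imm=-4:27 = 0x7ffffffc; little→ fc ff ff 7f
line 1 (cpi): pack op=0xd:5|rd=5:3|imm=10926669:24 = 0x6da6ba4d; little→ 4d ba a6 6d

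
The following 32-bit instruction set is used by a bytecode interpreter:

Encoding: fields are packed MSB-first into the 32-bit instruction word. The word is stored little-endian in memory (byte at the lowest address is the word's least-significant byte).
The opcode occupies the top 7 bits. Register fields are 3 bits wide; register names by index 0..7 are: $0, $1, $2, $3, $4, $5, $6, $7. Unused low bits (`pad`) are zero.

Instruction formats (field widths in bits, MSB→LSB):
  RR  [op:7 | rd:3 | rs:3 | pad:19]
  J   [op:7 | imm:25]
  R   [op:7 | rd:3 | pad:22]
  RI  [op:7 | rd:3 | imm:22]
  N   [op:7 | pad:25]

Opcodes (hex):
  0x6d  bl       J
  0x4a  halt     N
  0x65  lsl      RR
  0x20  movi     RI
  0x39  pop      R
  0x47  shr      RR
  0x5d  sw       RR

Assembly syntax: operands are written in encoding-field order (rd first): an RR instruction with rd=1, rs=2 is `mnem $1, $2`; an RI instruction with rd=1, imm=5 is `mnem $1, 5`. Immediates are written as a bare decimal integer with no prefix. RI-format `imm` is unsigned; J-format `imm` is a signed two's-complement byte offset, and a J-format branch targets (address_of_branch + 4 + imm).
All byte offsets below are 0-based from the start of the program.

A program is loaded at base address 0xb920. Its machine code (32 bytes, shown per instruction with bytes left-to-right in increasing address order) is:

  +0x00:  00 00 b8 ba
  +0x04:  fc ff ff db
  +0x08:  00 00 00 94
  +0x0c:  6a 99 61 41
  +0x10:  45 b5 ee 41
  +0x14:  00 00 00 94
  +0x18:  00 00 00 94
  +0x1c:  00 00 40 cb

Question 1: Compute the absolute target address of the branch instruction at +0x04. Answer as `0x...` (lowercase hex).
+0x04: fc ff ff db ⇒ word 0xdbfffffc (little)
  top 7b → 0x6d → bl [J]
  imm: (w>>0)&0x1ffffff=0x1fffffc (s25→-4) → -4
  target = base 0xb920 + off 0x04 + 4 + imm -4 = 0xb924

0xb924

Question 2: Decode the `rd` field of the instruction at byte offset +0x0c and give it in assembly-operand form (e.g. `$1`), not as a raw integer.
$5

[0c] 6a 99 61 41 → 0x4161996a
  top 7b → 0x20 → movi [RI]
  rd@[24:22]=0x5 ⇒ $5
  imm@[21:0]=0x21996a ⇒ 2201962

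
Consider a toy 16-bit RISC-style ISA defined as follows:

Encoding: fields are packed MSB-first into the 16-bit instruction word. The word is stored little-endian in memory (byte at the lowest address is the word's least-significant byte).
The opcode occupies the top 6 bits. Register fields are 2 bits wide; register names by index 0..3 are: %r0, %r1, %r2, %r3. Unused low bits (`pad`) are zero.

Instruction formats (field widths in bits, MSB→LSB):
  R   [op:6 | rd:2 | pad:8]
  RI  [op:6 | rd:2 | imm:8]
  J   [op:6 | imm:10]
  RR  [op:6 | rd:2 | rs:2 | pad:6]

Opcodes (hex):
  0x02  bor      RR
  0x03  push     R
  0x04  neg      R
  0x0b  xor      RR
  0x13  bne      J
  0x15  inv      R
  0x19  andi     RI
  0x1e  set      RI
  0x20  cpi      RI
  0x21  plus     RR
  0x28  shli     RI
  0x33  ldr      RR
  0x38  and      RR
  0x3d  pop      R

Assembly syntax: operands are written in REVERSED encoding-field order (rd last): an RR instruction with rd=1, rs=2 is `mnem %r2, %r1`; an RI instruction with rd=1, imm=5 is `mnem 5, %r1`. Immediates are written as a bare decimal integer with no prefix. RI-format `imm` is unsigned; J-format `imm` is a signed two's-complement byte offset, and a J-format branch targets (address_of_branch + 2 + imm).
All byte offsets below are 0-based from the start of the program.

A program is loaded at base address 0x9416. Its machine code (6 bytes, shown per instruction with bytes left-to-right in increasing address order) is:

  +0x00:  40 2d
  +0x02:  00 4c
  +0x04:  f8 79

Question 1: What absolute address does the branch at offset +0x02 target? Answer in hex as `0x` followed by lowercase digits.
[02] 00 4c → 0x4c00
  opcode bits[15:10]=0x13: bne/J
  [9:0] imm=0 = 0
  target = base 0x9416 + off 0x02 + 2 + imm 0 = 0x941a

0x941a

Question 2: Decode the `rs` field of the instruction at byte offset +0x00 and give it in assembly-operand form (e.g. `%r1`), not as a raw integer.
%r1

[00] 40 2d → 0x2d40
  op=0x2d40>>10=0xb ⇒ xor (RR)
  [9:8] rd=1 = %r1
  [7:6] rs=1 = %r1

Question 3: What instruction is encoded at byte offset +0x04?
+0x04: f8 79 ⇒ word 0x79f8 (little)
  op=0x79f8>>10=0x1e ⇒ set (RI)
  rd: (w>>8)&0x3=0x1 → %r1
  imm: (w>>0)&0xff=0xf8 → 248

set 248, %r1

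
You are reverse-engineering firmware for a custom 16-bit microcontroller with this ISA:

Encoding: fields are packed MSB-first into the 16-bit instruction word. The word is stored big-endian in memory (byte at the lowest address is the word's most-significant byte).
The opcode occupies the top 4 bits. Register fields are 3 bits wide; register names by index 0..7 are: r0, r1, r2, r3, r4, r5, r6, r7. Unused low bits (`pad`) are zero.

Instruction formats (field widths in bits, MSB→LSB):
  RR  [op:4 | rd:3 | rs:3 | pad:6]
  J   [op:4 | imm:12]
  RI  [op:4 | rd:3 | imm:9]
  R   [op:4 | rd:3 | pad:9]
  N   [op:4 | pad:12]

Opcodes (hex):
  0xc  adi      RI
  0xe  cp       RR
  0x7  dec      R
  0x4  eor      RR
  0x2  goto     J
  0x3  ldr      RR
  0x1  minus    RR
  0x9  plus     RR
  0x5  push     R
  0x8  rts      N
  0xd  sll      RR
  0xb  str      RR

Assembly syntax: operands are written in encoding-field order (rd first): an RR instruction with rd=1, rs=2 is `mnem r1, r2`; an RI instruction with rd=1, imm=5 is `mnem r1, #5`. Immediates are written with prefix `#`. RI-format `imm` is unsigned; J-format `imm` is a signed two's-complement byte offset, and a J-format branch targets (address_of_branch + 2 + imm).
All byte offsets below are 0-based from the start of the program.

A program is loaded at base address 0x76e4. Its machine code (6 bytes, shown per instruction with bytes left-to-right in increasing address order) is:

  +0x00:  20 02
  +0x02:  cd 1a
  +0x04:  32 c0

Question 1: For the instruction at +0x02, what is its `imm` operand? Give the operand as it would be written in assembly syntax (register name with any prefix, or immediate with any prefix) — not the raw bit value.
@+02  big-endian(cd 1a) = 0xcd1a
  op=0xcd1a>>12=0xc ⇒ adi (RI)
  rd: (w>>9)&0x7=0x6 → r6
  imm: (w>>0)&0x1ff=0x11a → #282

#282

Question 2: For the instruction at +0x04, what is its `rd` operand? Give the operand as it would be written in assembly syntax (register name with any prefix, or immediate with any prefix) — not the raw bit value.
r1

@+04  big-endian(32 c0) = 0x32c0
  op=0x32c0>>12=0x3 ⇒ ldr (RR)
  [11:9] rd=1 = r1
  [8:6] rs=3 = r3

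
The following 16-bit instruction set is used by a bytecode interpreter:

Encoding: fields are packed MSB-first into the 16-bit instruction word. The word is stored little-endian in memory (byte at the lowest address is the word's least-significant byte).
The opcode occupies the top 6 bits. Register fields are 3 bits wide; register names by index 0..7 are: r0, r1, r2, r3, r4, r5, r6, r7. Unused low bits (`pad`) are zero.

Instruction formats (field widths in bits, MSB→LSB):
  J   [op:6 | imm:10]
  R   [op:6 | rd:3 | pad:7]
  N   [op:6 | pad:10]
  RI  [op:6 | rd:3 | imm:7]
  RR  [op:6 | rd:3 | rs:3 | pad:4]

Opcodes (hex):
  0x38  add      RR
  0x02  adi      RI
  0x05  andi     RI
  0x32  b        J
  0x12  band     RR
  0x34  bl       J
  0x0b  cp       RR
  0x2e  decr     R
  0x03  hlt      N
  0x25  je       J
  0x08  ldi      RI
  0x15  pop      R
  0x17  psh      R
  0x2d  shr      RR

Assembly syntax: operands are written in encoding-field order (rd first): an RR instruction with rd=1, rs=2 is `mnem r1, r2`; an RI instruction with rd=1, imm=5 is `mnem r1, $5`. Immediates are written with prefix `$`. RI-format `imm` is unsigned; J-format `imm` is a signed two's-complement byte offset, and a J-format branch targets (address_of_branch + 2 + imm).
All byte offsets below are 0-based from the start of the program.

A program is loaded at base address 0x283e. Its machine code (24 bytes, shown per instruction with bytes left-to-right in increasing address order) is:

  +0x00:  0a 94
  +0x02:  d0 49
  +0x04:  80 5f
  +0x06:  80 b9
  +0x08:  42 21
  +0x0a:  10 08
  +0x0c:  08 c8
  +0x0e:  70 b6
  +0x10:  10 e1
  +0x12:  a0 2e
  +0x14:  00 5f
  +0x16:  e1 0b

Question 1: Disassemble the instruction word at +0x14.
psh r6

[14] 00 5f → 0x5f00
  top 6b → 0x17 → psh [R]
  rd: (w>>7)&0x7=0x6 → r6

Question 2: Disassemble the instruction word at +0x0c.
off 0x0c: read 08 c8 as little → 0xc808
  top 6b → 0x32 → b [J]
  [9:0] imm=8 = $8

b $8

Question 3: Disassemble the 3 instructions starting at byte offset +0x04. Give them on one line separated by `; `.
psh r7; decr r3; ldi r2, $66

+0x04: 80 5f ⇒ word 0x5f80 (little)
  top 6b → 0x17 → psh [R]
  [9:7] rd=7 = r7
+0x06: 80 b9 ⇒ word 0xb980 (little)
  top 6b → 0x2e → decr [R]
  [9:7] rd=3 = r3
+0x08: 42 21 ⇒ word 0x2142 (little)
  top 6b → 0x8 → ldi [RI]
  [9:7] rd=2 = r2
  [6:0] imm=66 = $66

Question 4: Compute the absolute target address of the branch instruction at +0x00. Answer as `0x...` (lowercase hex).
0x284a

off 0x00: read 0a 94 as little → 0x940a
  top 6b → 0x25 → je [J]
  [9:0] imm=10 = $10
  target = base 0x283e + off 0x00 + 2 + imm 10 = 0x284a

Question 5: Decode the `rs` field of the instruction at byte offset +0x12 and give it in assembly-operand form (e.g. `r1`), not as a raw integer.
[12] a0 2e → 0x2ea0
  op=0x2ea0>>10=0xb ⇒ cp (RR)
  rd@[9:7]=0x5 ⇒ r5
  rs@[6:4]=0x2 ⇒ r2

r2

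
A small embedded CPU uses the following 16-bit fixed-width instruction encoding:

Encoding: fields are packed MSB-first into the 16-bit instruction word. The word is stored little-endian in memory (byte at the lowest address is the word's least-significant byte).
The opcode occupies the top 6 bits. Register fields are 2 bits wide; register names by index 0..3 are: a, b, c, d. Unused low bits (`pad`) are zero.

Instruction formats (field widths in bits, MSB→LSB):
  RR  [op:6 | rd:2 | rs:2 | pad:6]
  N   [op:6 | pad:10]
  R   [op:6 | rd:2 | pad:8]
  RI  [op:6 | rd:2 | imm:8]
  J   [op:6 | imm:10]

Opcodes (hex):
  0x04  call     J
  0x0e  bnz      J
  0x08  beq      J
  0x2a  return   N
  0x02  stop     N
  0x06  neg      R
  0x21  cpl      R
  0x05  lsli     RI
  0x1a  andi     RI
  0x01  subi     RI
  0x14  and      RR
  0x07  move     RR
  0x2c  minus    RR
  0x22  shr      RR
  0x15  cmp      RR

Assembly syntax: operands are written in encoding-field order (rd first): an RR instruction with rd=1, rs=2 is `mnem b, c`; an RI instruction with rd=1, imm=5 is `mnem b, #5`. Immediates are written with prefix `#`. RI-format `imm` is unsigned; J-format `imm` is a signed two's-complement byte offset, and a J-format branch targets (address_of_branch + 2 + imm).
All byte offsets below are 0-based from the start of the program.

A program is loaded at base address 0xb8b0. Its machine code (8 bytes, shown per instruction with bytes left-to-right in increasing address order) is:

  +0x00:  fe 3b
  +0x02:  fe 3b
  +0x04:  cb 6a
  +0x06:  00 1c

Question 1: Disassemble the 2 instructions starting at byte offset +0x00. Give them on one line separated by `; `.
bnz #-2; bnz #-2

[00] fe 3b → 0x3bfe
  top 6b → 0xe → bnz [J]
  [9:0] imm=1022 (s10→-2) = #-2
[02] fe 3b → 0x3bfe
  top 6b → 0xe → bnz [J]
  [9:0] imm=1022 (s10→-2) = #-2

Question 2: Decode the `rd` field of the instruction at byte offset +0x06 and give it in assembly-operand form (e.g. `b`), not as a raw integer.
+0x06: 00 1c ⇒ word 0x1c00 (little)
  top 6b → 0x7 → move [RR]
  rd: (w>>8)&0x3=0x0 → a
  rs: (w>>6)&0x3=0x0 → a

a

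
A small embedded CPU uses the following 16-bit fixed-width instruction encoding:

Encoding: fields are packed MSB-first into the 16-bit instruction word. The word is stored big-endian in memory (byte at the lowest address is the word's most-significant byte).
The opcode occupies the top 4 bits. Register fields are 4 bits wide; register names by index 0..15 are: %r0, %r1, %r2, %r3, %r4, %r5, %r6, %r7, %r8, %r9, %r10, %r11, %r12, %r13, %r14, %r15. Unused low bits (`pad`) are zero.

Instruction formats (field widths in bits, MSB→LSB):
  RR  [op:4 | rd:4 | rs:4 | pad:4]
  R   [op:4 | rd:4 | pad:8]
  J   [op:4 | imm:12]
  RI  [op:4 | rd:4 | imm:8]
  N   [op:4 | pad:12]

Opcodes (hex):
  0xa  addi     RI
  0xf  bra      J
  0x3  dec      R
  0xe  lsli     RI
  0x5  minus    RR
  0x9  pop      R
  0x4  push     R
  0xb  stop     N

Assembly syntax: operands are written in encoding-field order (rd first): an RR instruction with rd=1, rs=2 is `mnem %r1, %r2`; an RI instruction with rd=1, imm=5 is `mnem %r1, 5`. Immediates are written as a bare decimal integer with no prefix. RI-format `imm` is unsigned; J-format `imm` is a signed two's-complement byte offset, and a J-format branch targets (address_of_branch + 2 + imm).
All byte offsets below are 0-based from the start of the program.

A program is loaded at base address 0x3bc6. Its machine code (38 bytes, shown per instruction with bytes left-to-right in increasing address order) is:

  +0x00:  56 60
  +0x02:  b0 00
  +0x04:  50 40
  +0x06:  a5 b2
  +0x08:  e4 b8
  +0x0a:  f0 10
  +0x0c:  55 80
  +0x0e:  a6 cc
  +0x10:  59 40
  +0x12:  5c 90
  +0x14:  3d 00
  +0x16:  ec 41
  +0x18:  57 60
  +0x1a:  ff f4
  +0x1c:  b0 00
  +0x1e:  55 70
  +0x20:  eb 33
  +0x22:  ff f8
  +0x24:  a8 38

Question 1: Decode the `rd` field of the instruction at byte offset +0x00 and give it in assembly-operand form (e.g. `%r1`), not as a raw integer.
%r6

off 0x00: read 56 60 as big → 0x5660
  op=0x5660>>12=0x5 ⇒ minus (RR)
  [11:8] rd=6 = %r6
  [7:4] rs=6 = %r6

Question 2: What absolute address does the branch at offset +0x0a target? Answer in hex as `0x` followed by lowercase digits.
+0x0a: f0 10 ⇒ word 0xf010 (big)
  op=0xf010>>12=0xf ⇒ bra (J)
  imm@[11:0]=0x10 ⇒ 16
  target = base 0x3bc6 + off 0x0a + 2 + imm 16 = 0x3be2

0x3be2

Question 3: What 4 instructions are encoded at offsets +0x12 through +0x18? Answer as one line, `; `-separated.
minus %r12, %r9; dec %r13; lsli %r12, 65; minus %r7, %r6

@+12  big-endian(5c 90) = 0x5c90
  op=0x5c90>>12=0x5 ⇒ minus (RR)
  [11:8] rd=12 = %r12
  [7:4] rs=9 = %r9
@+14  big-endian(3d 00) = 0x3d00
  op=0x3d00>>12=0x3 ⇒ dec (R)
  [11:8] rd=13 = %r13
@+16  big-endian(ec 41) = 0xec41
  op=0xec41>>12=0xe ⇒ lsli (RI)
  [11:8] rd=12 = %r12
  [7:0] imm=65 = 65
@+18  big-endian(57 60) = 0x5760
  op=0x5760>>12=0x5 ⇒ minus (RR)
  [11:8] rd=7 = %r7
  [7:4] rs=6 = %r6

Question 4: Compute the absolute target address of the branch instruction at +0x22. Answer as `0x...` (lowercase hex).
+0x22: ff f8 ⇒ word 0xfff8 (big)
  top 4b → 0xf → bra [J]
  imm@[11:0]=0xff8 (s12→-8) ⇒ -8
  target = base 0x3bc6 + off 0x22 + 2 + imm -8 = 0x3be2

0x3be2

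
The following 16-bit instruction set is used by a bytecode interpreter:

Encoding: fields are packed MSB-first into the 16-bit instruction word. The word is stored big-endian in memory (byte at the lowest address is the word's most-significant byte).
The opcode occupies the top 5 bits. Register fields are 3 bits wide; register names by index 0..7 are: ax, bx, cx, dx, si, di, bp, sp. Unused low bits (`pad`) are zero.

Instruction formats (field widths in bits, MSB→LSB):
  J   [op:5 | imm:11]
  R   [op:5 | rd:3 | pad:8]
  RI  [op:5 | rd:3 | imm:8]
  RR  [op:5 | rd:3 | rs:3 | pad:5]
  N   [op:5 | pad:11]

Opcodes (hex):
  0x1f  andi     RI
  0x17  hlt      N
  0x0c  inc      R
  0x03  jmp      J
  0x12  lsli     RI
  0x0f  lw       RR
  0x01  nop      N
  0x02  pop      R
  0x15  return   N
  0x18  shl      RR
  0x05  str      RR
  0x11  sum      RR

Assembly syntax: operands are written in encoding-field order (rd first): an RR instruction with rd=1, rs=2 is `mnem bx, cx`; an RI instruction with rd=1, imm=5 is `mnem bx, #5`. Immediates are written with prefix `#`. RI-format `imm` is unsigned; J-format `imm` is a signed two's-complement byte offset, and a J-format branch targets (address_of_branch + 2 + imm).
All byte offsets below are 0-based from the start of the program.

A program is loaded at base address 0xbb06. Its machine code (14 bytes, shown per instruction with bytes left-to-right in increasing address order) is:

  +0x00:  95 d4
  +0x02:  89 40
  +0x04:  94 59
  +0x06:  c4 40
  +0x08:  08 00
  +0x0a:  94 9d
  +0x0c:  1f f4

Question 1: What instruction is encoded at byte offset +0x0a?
lsli si, #157

off 0x0a: read 94 9d as big → 0x949d
  opcode bits[15:11]=0x12: lsli/RI
  [10:8] rd=4 = si
  [7:0] imm=157 = #157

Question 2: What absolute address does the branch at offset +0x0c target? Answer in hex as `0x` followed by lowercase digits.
0xbb08

[0c] 1f f4 → 0x1ff4
  op=0x1ff4>>11=0x3 ⇒ jmp (J)
  imm: (w>>0)&0x7ff=0x7f4 (s11→-12) → #-12
  target = base 0xbb06 + off 0x0c + 2 + imm -12 = 0xbb08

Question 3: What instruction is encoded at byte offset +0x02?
sum bx, cx

[02] 89 40 → 0x8940
  top 5b → 0x11 → sum [RR]
  [10:8] rd=1 = bx
  [7:5] rs=2 = cx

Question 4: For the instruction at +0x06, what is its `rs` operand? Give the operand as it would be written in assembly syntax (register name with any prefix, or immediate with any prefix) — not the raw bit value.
cx

off 0x06: read c4 40 as big → 0xc440
  op=0xc440>>11=0x18 ⇒ shl (RR)
  [10:8] rd=4 = si
  [7:5] rs=2 = cx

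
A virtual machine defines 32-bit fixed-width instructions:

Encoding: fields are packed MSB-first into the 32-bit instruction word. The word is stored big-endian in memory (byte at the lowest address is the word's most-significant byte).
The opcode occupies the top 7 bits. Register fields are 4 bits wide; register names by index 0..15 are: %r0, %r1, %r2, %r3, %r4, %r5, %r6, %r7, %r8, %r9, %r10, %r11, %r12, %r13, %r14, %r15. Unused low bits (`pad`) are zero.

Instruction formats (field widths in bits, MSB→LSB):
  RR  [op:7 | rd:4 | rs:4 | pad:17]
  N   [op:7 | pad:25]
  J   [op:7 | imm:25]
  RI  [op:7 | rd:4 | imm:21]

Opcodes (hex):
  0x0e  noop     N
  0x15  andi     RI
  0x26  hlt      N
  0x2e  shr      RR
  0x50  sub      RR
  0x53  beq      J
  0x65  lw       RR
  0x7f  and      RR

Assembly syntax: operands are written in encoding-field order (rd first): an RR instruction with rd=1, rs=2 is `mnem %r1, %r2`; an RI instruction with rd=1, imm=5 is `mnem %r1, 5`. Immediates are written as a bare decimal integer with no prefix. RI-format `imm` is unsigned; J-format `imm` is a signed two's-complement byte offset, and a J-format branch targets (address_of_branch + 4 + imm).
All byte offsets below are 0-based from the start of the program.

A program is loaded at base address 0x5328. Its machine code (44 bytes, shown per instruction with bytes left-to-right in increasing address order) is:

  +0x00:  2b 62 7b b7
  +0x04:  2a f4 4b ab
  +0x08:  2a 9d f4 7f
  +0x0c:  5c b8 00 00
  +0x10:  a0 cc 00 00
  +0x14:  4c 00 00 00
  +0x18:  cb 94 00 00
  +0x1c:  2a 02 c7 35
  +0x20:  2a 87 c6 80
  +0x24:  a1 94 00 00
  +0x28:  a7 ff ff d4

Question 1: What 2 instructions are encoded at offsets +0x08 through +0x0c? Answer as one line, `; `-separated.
[08] 2a 9d f4 7f → 0x2a9df47f
  top 7b → 0x15 → andi [RI]
  rd: (w>>21)&0xf=0x4 → %r4
  imm: (w>>0)&0x1fffff=0x1df47f → 1963135
[0c] 5c b8 00 00 → 0x5cb80000
  top 7b → 0x2e → shr [RR]
  rd: (w>>21)&0xf=0x5 → %r5
  rs: (w>>17)&0xf=0xc → %r12

andi %r4, 1963135; shr %r5, %r12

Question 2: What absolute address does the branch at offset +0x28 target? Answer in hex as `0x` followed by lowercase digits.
0x5328

[28] a7 ff ff d4 → 0xa7ffffd4
  op=0xa7ffffd4>>25=0x53 ⇒ beq (J)
  [24:0] imm=33554388 (s25→-44) = -44
  target = base 0x5328 + off 0x28 + 4 + imm -44 = 0x5328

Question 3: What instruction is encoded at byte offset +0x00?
andi %r11, 162743

@+00  big-endian(2b 62 7b b7) = 0x2b627bb7
  op=0x2b627bb7>>25=0x15 ⇒ andi (RI)
  rd: (w>>21)&0xf=0xb → %r11
  imm: (w>>0)&0x1fffff=0x27bb7 → 162743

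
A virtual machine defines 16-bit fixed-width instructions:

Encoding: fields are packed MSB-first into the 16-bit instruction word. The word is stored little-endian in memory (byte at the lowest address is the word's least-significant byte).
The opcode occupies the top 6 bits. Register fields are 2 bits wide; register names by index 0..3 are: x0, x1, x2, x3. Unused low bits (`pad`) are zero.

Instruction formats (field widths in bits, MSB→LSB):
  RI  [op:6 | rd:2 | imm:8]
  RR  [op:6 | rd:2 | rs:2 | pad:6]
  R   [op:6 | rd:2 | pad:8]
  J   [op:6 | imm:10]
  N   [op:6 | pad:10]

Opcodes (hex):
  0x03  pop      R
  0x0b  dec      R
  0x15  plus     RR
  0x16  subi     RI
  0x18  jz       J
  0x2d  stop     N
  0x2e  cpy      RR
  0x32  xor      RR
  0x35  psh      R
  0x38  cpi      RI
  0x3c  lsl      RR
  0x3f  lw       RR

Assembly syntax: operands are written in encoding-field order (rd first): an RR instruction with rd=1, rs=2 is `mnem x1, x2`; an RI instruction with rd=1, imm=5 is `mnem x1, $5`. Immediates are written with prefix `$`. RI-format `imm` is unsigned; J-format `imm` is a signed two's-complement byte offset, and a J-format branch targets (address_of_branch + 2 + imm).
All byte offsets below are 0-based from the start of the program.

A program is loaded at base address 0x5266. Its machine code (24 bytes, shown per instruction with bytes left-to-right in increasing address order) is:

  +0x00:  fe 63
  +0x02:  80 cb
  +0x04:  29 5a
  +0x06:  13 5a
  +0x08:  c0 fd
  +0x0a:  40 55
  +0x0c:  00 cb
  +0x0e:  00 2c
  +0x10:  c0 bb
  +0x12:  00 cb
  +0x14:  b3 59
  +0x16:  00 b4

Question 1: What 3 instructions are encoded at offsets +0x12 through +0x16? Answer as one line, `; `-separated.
xor x3, x0; subi x1, $179; stop

[12] 00 cb → 0xcb00
  top 6b → 0x32 → xor [RR]
  rd: (w>>8)&0x3=0x3 → x3
  rs: (w>>6)&0x3=0x0 → x0
[14] b3 59 → 0x59b3
  top 6b → 0x16 → subi [RI]
  rd: (w>>8)&0x3=0x1 → x1
  imm: (w>>0)&0xff=0xb3 → $179
[16] 00 b4 → 0xb400
  top 6b → 0x2d → stop [N]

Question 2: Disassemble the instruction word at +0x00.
@+00  little-endian(fe 63) = 0x63fe
  opcode bits[15:10]=0x18: jz/J
  imm: (w>>0)&0x3ff=0x3fe (s10→-2) → $-2

jz $-2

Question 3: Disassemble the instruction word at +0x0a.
plus x1, x1

off 0x0a: read 40 55 as little → 0x5540
  top 6b → 0x15 → plus [RR]
  [9:8] rd=1 = x1
  [7:6] rs=1 = x1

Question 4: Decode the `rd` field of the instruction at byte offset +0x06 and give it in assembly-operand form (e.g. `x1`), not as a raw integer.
@+06  little-endian(13 5a) = 0x5a13
  top 6b → 0x16 → subi [RI]
  rd@[9:8]=0x2 ⇒ x2
  imm@[7:0]=0x13 ⇒ $19

x2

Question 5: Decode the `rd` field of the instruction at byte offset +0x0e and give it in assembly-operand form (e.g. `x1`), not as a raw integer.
x0

off 0x0e: read 00 2c as little → 0x2c00
  top 6b → 0xb → dec [R]
  rd@[9:8]=0x0 ⇒ x0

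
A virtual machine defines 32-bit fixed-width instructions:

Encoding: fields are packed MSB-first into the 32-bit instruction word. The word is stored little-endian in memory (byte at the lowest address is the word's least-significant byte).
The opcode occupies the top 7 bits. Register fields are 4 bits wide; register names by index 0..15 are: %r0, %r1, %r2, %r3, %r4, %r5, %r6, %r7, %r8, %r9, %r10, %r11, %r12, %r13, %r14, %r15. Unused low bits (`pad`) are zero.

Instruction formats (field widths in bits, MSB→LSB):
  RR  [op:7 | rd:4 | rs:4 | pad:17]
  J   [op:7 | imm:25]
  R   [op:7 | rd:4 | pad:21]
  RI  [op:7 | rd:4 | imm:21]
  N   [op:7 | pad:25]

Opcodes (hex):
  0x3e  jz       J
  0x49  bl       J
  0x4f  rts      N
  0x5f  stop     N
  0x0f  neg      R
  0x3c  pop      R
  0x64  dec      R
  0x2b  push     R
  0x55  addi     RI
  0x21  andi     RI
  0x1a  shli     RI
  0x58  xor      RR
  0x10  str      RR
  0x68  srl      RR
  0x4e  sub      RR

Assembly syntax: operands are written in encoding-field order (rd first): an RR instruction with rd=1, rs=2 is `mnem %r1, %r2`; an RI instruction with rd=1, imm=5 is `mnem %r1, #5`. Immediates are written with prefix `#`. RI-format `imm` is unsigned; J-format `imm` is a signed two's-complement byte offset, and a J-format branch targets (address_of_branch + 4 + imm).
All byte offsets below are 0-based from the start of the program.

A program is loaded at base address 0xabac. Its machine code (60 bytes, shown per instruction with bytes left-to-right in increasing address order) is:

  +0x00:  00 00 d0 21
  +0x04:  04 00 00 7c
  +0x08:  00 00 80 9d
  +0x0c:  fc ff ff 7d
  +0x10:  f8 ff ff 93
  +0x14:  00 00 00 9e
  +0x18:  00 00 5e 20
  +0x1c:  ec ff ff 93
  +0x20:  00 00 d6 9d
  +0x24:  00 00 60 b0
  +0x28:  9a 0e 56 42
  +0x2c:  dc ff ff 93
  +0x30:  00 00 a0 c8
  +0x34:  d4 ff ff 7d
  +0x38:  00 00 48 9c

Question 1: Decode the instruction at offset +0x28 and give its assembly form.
+0x28: 9a 0e 56 42 ⇒ word 0x42560e9a (little)
  top 7b → 0x21 → andi [RI]
  rd@[24:21]=0x2 ⇒ %r2
  imm@[20:0]=0x160e9a ⇒ #1445530

andi %r2, #1445530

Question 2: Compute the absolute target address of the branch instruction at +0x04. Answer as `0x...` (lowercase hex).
+0x04: 04 00 00 7c ⇒ word 0x7c000004 (little)
  top 7b → 0x3e → jz [J]
  imm: (w>>0)&0x1ffffff=0x4 → #4
  target = base 0xabac + off 0x04 + 4 + imm 4 = 0xabb8

0xabb8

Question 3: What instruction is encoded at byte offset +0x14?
rts

[14] 00 00 00 9e → 0x9e000000
  opcode bits[31:25]=0x4f: rts/N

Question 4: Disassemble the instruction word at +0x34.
jz #-44

[34] d4 ff ff 7d → 0x7dffffd4
  op=0x7dffffd4>>25=0x3e ⇒ jz (J)
  imm: (w>>0)&0x1ffffff=0x1ffffd4 (s25→-44) → #-44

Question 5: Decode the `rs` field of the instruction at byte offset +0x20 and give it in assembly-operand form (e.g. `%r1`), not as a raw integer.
%r11

off 0x20: read 00 00 d6 9d as little → 0x9dd60000
  opcode bits[31:25]=0x4e: sub/RR
  [24:21] rd=14 = %r14
  [20:17] rs=11 = %r11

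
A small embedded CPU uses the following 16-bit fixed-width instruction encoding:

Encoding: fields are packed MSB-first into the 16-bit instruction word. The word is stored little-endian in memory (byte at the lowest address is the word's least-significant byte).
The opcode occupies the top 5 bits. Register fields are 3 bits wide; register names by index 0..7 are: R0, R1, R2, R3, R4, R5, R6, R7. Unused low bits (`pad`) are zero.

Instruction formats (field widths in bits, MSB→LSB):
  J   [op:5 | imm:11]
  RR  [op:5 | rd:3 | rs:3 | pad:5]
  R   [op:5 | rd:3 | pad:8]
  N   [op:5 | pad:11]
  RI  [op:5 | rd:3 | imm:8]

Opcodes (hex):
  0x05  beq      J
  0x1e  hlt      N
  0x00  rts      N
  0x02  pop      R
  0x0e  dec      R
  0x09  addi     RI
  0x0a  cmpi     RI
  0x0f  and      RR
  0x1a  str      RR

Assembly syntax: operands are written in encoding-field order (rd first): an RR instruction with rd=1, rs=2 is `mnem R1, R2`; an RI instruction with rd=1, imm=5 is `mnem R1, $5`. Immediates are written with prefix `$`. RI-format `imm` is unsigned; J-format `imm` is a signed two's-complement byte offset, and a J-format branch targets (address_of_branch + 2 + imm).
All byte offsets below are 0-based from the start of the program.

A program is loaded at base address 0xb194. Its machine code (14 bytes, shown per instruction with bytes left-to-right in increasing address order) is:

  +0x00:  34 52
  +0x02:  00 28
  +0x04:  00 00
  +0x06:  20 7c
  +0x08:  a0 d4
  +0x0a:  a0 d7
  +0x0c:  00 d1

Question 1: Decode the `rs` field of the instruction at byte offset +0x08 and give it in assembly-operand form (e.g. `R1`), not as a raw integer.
R5

+0x08: a0 d4 ⇒ word 0xd4a0 (little)
  op=0xd4a0>>11=0x1a ⇒ str (RR)
  rd@[10:8]=0x4 ⇒ R4
  rs@[7:5]=0x5 ⇒ R5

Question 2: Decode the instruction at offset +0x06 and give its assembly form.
@+06  little-endian(20 7c) = 0x7c20
  opcode bits[15:11]=0xf: and/RR
  rd: (w>>8)&0x7=0x4 → R4
  rs: (w>>5)&0x7=0x1 → R1

and R4, R1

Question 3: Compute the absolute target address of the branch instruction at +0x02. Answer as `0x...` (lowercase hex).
off 0x02: read 00 28 as little → 0x2800
  opcode bits[15:11]=0x5: beq/J
  [10:0] imm=0 = $0
  target = base 0xb194 + off 0x02 + 2 + imm 0 = 0xb198

0xb198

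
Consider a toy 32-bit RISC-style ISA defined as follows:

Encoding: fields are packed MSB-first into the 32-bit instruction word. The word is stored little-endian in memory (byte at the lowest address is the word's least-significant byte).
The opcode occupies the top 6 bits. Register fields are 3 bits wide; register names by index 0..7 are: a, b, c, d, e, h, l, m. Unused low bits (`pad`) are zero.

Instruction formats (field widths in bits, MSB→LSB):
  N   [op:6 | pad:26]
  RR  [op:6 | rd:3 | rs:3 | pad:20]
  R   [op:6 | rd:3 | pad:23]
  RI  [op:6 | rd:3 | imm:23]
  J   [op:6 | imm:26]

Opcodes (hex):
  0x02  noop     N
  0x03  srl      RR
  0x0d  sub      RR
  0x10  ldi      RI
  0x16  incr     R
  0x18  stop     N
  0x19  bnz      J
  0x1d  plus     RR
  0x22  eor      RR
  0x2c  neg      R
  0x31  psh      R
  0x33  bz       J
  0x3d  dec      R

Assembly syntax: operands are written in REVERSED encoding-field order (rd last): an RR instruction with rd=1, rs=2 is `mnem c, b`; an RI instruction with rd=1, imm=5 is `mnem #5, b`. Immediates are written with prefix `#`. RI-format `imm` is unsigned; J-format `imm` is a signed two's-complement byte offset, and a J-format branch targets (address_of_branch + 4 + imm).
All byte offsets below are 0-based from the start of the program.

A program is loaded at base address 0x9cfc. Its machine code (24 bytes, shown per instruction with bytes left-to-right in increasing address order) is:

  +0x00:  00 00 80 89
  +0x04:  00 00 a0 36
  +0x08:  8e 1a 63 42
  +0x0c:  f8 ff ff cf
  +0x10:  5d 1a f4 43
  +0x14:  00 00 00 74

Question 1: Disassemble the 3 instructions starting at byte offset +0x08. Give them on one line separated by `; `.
+0x08: 8e 1a 63 42 ⇒ word 0x42631a8e (little)
  opcode bits[31:26]=0x10: ldi/RI
  [25:23] rd=4 = e
  [22:0] imm=6494862 = #6494862
+0x0c: f8 ff ff cf ⇒ word 0xcffffff8 (little)
  opcode bits[31:26]=0x33: bz/J
  [25:0] imm=67108856 (s26→-8) = #-8
+0x10: 5d 1a f4 43 ⇒ word 0x43f41a5d (little)
  opcode bits[31:26]=0x10: ldi/RI
  [25:23] rd=7 = m
  [22:0] imm=7608925 = #7608925

ldi #6494862, e; bz #-8; ldi #7608925, m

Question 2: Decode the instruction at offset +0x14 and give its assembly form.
@+14  little-endian(00 00 00 74) = 0x74000000
  opcode bits[31:26]=0x1d: plus/RR
  [25:23] rd=0 = a
  [22:20] rs=0 = a

plus a, a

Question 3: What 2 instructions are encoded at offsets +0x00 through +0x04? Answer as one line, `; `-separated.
eor a, d; sub c, h

@+00  little-endian(00 00 80 89) = 0x89800000
  op=0x89800000>>26=0x22 ⇒ eor (RR)
  [25:23] rd=3 = d
  [22:20] rs=0 = a
@+04  little-endian(00 00 a0 36) = 0x36a00000
  op=0x36a00000>>26=0xd ⇒ sub (RR)
  [25:23] rd=5 = h
  [22:20] rs=2 = c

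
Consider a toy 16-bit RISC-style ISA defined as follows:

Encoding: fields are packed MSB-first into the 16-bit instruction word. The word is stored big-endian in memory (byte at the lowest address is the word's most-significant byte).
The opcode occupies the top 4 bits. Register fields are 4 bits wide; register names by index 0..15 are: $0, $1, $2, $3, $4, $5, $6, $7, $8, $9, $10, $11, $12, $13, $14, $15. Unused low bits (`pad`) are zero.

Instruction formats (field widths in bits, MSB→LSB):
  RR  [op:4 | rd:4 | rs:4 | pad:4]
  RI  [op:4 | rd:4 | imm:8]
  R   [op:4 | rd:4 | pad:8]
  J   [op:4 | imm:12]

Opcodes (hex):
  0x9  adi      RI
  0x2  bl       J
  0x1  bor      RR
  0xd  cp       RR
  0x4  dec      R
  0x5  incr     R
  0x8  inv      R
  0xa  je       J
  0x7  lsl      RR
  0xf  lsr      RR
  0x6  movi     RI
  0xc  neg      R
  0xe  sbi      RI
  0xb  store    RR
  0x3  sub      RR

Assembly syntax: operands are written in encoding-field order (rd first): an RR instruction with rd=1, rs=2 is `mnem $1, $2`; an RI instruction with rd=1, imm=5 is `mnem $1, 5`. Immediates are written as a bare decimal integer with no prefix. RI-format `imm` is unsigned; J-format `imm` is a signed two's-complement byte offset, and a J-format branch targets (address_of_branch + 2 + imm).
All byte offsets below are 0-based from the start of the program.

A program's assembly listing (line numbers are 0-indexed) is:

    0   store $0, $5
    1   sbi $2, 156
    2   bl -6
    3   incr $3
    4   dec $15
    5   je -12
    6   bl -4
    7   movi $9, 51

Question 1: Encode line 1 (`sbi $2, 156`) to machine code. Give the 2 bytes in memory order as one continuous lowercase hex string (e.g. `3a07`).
1. sbi fields op=0xe:4|rd=2:4|imm=156:8 → word e29ch → e2 9c

e29c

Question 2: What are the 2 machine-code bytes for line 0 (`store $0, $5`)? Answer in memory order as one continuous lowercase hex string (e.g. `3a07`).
line 0 (store): pack op=0xb:4|rd=0:4|rs=5:4|pad=0:4 = 0xb050; big→ b0 50

b050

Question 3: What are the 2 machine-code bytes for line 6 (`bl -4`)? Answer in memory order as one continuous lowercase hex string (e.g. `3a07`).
6. bl fields op=0x2:4|imm=-4:12 → word 2ffch → 2f fc

2ffc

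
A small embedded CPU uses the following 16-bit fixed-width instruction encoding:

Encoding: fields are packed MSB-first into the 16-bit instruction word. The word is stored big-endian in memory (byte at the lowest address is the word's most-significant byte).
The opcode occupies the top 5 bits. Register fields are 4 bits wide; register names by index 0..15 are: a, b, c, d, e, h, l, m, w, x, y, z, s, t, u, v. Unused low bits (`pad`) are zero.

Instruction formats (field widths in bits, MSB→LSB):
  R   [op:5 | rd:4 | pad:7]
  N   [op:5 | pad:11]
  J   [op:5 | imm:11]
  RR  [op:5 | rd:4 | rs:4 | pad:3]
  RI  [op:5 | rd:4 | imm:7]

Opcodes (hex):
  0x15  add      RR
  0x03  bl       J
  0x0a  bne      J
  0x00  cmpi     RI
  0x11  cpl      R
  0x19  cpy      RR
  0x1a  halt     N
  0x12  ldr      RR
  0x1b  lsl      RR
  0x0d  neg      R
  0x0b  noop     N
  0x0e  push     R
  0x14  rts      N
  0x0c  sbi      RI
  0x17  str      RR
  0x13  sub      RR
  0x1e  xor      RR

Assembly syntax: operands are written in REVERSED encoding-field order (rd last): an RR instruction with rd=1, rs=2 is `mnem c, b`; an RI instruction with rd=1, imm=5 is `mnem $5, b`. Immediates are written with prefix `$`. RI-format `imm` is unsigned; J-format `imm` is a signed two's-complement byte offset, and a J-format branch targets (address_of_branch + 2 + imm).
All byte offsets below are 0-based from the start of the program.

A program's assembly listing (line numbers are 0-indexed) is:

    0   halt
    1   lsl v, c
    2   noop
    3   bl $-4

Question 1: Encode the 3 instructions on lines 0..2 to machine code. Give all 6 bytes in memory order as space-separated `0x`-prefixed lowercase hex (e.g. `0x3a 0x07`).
0xd0 0x00 0xd9 0x78 0x58 0x00

line 0 (halt): pack op=0x1a:5|pad=0:11 = 0xd000; big→ d0 00
line 1 (lsl): pack op=0x1b:5|rd=2:4|rs=15:4|pad=0:3 = 0xd978; big→ d9 78
line 2 (noop): pack op=0xb:5|pad=0:11 = 0x5800; big→ 58 00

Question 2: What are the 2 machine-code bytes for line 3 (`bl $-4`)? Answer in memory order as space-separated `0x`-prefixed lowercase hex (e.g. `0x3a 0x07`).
0x1f 0xfc

L3: bl op=0x3:5|imm=-4:11 ⇒ 0x1ffc ⇒ big 1f fc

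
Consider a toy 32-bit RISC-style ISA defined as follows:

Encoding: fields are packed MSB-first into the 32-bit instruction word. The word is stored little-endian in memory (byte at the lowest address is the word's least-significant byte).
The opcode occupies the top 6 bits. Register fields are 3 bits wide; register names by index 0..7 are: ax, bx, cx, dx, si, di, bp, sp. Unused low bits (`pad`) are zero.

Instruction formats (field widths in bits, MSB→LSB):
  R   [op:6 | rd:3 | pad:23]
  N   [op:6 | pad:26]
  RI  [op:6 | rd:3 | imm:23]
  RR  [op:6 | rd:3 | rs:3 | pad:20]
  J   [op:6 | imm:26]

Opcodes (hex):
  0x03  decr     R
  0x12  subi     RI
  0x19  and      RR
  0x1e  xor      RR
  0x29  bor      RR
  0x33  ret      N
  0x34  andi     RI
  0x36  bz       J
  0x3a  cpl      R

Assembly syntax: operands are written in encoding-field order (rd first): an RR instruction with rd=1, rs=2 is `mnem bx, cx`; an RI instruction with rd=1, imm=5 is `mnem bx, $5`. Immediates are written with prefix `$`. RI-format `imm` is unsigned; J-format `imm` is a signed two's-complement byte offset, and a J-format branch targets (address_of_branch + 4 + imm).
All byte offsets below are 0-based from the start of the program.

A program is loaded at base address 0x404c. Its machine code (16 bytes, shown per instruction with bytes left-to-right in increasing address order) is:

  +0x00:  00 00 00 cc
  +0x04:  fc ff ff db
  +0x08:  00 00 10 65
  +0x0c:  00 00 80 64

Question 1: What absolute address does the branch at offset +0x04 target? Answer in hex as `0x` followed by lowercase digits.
[04] fc ff ff db → 0xdbfffffc
  top 6b → 0x36 → bz [J]
  imm: (w>>0)&0x3ffffff=0x3fffffc (s26→-4) → $-4
  target = base 0x404c + off 0x04 + 4 + imm -4 = 0x4050

0x4050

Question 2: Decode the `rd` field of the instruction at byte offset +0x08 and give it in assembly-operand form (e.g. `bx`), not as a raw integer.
off 0x08: read 00 00 10 65 as little → 0x65100000
  top 6b → 0x19 → and [RR]
  [25:23] rd=2 = cx
  [22:20] rs=1 = bx

cx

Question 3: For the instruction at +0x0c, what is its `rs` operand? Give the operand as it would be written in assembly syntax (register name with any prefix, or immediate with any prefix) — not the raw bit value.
ax

+0x0c: 00 00 80 64 ⇒ word 0x64800000 (little)
  opcode bits[31:26]=0x19: and/RR
  [25:23] rd=1 = bx
  [22:20] rs=0 = ax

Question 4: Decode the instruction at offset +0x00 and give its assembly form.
ret

[00] 00 00 00 cc → 0xcc000000
  opcode bits[31:26]=0x33: ret/N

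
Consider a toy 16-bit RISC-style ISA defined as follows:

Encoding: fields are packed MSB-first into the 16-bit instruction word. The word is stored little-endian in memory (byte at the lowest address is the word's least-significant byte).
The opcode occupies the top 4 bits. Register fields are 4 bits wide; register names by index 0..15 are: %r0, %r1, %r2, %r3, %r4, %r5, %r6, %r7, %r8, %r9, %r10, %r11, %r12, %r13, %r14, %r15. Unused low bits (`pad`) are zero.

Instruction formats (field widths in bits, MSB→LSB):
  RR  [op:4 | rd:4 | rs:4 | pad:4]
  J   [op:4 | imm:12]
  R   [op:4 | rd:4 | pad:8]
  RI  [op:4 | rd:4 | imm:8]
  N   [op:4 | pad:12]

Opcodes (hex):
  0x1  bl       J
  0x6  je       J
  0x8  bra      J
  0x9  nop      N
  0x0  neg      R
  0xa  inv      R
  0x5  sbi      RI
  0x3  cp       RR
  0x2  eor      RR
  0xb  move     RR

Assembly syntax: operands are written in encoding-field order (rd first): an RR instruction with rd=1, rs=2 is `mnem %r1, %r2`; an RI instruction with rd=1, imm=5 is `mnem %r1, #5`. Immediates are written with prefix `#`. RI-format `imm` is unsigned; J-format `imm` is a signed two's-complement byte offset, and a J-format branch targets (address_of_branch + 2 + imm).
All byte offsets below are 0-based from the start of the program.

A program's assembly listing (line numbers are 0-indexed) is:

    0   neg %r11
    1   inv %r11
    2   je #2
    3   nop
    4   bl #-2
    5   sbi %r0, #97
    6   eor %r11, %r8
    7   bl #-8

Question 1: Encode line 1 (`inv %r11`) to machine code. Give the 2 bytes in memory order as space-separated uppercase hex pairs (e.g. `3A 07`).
line 1 (inv): pack op=0xa:4|rd=11:4|pad=0:8 = 0xab00; little→ 00 ab

00 AB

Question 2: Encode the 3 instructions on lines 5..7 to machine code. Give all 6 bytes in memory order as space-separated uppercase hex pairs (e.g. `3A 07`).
61 50 80 2B F8 1F

L5: sbi op=0x5:4|rd=0:4|imm=97:8 ⇒ 0x5061 ⇒ little 61 50
L6: eor op=0x2:4|rd=11:4|rs=8:4|pad=0:4 ⇒ 0x2b80 ⇒ little 80 2b
L7: bl op=0x1:4|imm=-8:12 ⇒ 0x1ff8 ⇒ little f8 1f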